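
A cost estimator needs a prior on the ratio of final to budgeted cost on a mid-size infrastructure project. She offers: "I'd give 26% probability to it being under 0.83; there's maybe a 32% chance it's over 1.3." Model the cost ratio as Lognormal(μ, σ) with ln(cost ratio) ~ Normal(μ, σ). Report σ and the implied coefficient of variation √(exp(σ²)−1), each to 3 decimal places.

σ ≈ 0.404, CV ≈ 0.421

If T ~ Lognormal(μ,σ) then ln T ~ Normal(μ,σ), so the p-quantile of ln T is μ + z_p·σ.
ln(0.83) = -0.1863 and ln(1.3) = 0.2624; z_{0.26} = -0.6433, z_{0.68} = 0.4677.
σ = (0.2624 − -0.1863)/(0.4677 − (-0.6433)) = 0.404.
μ = -0.1863 − (-0.6433)·0.404 = 0.073.
CV = √(exp(σ²)−1) = √(exp(0.1631)−1) = 0.421.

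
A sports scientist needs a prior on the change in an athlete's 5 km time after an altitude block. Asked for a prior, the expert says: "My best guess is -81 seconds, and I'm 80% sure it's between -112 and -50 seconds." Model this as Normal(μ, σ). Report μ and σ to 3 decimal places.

A symmetric 80% interval runs μ ± z·σ with z = 1.282.
Half-width = 31, so σ = 31/1.282 = 24.189.
μ is the stated best guess, -81.000.

μ = -81.000, σ = 24.189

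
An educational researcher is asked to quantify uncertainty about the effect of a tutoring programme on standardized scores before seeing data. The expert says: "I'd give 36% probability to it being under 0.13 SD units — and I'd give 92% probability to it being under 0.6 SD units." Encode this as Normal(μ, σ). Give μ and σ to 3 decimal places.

For Normal(μ,σ), the p-quantile is μ + z_p·σ. Here z_{0.36} = -0.3585, z_{0.92} = 1.405.
So 0.13 = μ − 0.3585σ and 0.6 = μ + 1.405σ.
Subtracting: σ = (0.6 − 0.13)/(1.405 − (-0.3585)) = 0.267.
Then μ = 0.13 − (-0.3585)·0.267 = 0.226.

μ = 0.226, σ = 0.267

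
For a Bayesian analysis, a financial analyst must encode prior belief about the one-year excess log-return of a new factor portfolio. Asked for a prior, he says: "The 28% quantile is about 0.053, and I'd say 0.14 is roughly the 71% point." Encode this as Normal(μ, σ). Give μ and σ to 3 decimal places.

μ = 0.098, σ = 0.077

For Normal(μ,σ), the p-quantile is μ + z_p·σ. Here z_{0.28} = -0.5828, z_{0.71} = 0.5534.
So 0.053 = μ − 0.5828σ and 0.14 = μ + 0.5534σ.
Subtracting: σ = (0.14 − 0.053)/(0.5534 − (-0.5828)) = 0.077.
Then μ = 0.053 − (-0.5828)·0.077 = 0.098.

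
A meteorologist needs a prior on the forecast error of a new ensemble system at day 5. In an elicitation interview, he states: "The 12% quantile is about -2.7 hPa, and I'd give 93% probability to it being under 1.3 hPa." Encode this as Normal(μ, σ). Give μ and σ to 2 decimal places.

The p-quantile of Normal(μ,σ) is μ + z_p·σ, with z_{0.12} = -1.175 and z_{0.93} = 1.476.
Eliminate σ: μ = (z₂·x₁ − z₁·x₂)/(z₂ − z₁) = (1.476·-2.7 − (-1.175)·1.3)/2.651 = -0.93.
Then σ = (x₂ − x₁)/(z₂ − z₁) = (1.3 − -2.7)/2.651 = 1.51.

μ = -0.93, σ = 1.51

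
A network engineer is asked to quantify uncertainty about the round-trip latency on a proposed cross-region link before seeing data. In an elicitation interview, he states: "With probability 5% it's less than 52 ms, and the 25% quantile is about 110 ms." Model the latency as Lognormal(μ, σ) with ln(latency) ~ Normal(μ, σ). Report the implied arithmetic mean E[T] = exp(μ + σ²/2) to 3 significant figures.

E[T] ≈ 249 ms

If T ~ Lognormal(μ,σ) then ln T ~ Normal(μ,σ), so the p-quantile of ln T is μ + z_p·σ.
ln(52) = 3.951 and ln(110) = 4.7; z_{0.05} = -1.645, z_{0.25} = -0.6745.
σ = (4.7 − 3.951)/(-0.6745 − (-1.645)) = 0.772.
μ = 3.951 − (-1.645)·0.772 = 5.221.
E[T] = exp(μ + σ²/2) = exp(5.221 + 0.2981) = 249 ms.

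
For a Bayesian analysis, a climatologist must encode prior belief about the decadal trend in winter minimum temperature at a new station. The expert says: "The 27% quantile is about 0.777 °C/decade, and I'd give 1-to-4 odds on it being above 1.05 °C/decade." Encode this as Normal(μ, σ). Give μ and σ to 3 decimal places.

The p-quantile of Normal(μ,σ) is μ + z_p·σ, with z_{0.27} = -0.6128 and z_{0.8} = 0.8416.
Eliminate σ: μ = (z₂·x₁ − z₁·x₂)/(z₂ − z₁) = (0.8416·0.777 − (-0.6128)·1.05)/1.454 = 0.892.
Then σ = (x₂ − x₁)/(z₂ − z₁) = (1.05 − 0.777)/1.454 = 0.188.

μ = 0.892, σ = 0.188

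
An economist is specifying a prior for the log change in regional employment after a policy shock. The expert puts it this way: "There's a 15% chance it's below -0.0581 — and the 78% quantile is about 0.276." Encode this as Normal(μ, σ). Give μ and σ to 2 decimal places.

μ = 0.13, σ = 0.18

The p-quantile of Normal(μ,σ) is μ + z_p·σ, with z_{0.15} = -1.036 and z_{0.78} = 0.7722.
Eliminate σ: μ = (z₂·x₁ − z₁·x₂)/(z₂ − z₁) = (0.7722·-0.0581 − (-1.036)·0.276)/1.809 = 0.13.
Then σ = (x₂ − x₁)/(z₂ − z₁) = (0.276 − -0.0581)/1.809 = 0.18.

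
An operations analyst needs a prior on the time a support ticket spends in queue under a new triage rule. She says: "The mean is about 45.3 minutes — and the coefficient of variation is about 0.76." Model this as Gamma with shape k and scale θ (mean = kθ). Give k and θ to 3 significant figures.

For Gamma(k, scale θ): mean = kθ, variance = kθ², so CV = 1/√k.
CV = 0.76, hence k = 1/CV² = 1.73.
Then θ = mean/k = 45.3/1.73 = 26.2.

k ≈ 1.73, θ ≈ 26.2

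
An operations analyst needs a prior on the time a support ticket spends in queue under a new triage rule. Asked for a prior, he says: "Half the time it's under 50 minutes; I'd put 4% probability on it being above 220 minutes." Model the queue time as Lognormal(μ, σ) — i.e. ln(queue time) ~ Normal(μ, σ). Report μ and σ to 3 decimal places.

If T ~ Lognormal(μ,σ) then ln T ~ Normal(μ,σ), so the p-quantile of ln T is μ + z_p·σ.
ln(50) = 3.912 and ln(220) = 5.394; z_{0.5} = 0, z_{0.96} = 1.751.
σ = (5.394 − 3.912)/(1.751 − (0)) = 0.846.
μ = 3.912 − (0)·0.846 = 3.912.

μ ≈ 3.912, σ ≈ 0.846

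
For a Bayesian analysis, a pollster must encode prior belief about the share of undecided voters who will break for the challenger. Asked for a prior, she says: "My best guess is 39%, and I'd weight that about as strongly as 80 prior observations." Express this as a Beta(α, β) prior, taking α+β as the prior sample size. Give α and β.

Under the effective-sample-size interpretation, Beta(α, β) has prior mean α/(α+β) and prior sample size α+β.
So α+β = 80 and α/(α+β) = 0.39, giving α = 0.39·80 = 31.2 and β = 80 − 31.2 = 48.8.

α = 31.2, β = 48.8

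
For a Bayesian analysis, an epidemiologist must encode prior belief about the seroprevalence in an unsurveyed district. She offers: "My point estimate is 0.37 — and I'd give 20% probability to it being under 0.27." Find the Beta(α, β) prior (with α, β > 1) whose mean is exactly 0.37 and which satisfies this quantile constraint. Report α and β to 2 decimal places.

With mean 0.37 fixed, write α = 0.37s, β = 0.63s where s = α+β.
Need P(θ < 0.27) = 0.2 under Beta(0.37s, 0.63s). Normal approximation: (q−m)/√(m(1−m)/s) ≈ z_{0.2} = -0.842, so s ≈ 0.37·0.63·(-0.842)²/(0.27−0.37)² = 16.5.
At s = 16.5: P(θ<0.27) ≈ 0.204. Adjusting to match 0.2 gives s ≈ 17.00.
So α = 0.37·17.00 ≈ 6.29, β = 0.63·17.00 ≈ 10.71.

α ≈ 6.29, β ≈ 10.71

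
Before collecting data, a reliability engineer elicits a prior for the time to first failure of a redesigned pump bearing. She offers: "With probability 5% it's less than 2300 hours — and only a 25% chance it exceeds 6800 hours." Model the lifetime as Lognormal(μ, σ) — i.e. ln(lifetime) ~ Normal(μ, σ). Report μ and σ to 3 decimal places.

μ ≈ 8.509, σ ≈ 0.467

If T ~ Lognormal(μ,σ) then ln T ~ Normal(μ,σ), so the p-quantile of ln T is μ + z_p·σ.
ln(2300) = 7.741 and ln(6800) = 8.825; z_{0.05} = -1.645, z_{0.75} = 0.6745.
σ = (8.825 − 7.741)/(0.6745 − (-1.645)) = 0.467.
μ = 7.741 − (-1.645)·0.467 = 8.509.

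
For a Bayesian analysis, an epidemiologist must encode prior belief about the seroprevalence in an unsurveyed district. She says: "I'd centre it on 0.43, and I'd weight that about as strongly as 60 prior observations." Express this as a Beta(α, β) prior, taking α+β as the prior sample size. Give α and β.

α = 25.8, β = 34.2

Under the effective-sample-size interpretation, Beta(α, β) has prior mean α/(α+β) and prior sample size α+β.
So α+β = 60 and α/(α+β) = 0.43, giving α = 0.43·60 = 25.8 and β = 60 − 25.8 = 34.2.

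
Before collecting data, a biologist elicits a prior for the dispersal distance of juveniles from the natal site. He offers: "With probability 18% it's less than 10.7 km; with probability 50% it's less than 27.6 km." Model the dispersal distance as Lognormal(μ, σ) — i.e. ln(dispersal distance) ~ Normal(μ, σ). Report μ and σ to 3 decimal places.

If T ~ Lognormal(μ,σ) then ln T ~ Normal(μ,σ), so the p-quantile of ln T is μ + z_p·σ.
ln(10.7) = 2.37 and ln(27.6) = 3.318; z_{0.18} = -0.9154, z_{0.5} = 0.
σ = (3.318 − 2.37)/(0 − (-0.9154)) = 1.035.
μ = 2.37 − (-0.9154)·1.035 = 3.318.

μ ≈ 3.318, σ ≈ 1.035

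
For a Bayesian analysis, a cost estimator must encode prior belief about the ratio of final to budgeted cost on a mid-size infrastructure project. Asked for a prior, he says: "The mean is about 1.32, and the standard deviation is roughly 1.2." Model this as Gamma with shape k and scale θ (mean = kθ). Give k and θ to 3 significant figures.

For Gamma(k, scale θ): mean = kθ, variance = kθ², so CV = 1/√k.
CV = SD/mean = 1.2/1.32 = 0.9091, hence k = 1/CV² = 1.21.
Then θ = mean/k = 1.32/1.21 = 1.09.

k ≈ 1.21, θ ≈ 1.09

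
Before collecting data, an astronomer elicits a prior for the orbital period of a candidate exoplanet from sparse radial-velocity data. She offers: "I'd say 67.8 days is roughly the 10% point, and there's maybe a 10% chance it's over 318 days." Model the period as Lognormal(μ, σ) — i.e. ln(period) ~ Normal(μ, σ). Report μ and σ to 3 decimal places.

μ ≈ 4.989, σ ≈ 0.603

If T ~ Lognormal(μ,σ) then ln T ~ Normal(μ,σ), so the p-quantile of ln T is μ + z_p·σ.
ln(67.8) = 4.217 and ln(318) = 5.762; z_{0.1} = -1.282, z_{0.9} = 1.282.
σ = (5.762 − 4.217)/(1.282 − (-1.282)) = 0.603.
μ = 4.217 − (-1.282)·0.603 = 4.989.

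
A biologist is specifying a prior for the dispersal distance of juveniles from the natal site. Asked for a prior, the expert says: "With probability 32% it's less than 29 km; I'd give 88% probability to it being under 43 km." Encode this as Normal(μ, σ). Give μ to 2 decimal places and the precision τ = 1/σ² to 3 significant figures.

For Normal(μ,σ), the p-quantile is μ + z_p·σ. Here z_{0.32} = -0.4677, z_{0.88} = 1.175.
So 29 = μ − 0.4677σ and 43 = μ + 1.175σ.
Subtracting: σ = (43 − 29)/(1.175 − (-0.4677)) = 8.52.
Then μ = 29 − (-0.4677)·8.52 = 32.99.
Precision τ = 1/σ² = 1/8.523² = 0.0138.

μ = 32.99, τ = 0.0138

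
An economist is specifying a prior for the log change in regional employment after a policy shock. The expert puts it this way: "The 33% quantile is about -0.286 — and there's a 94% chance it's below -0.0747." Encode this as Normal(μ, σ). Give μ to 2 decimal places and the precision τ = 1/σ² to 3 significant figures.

μ = -0.24, τ = 89.1

For Normal(μ,σ), the p-quantile is μ + z_p·σ. Here z_{0.33} = -0.4399, z_{0.94} = 1.555.
So -0.286 = μ − 0.4399σ and -0.0747 = μ + 1.555σ.
Subtracting: σ = (-0.0747 − -0.286)/(1.555 − (-0.4399)) = 0.11.
Then μ = -0.286 − (-0.4399)·0.11 = -0.24.
Precision τ = 1/σ² = 1/0.1059² = 89.1.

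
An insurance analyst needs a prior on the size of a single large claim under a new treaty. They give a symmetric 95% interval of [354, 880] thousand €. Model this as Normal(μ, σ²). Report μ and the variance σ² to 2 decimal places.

A symmetric 95% interval runs μ ± z·σ with z = 1.96.
Half-width = 263, so σ = 263/1.96 = 134.186 and σ² = 18005.92.
μ is the interval midpoint, 617.00.

μ = 617.00, σ² = 18005.92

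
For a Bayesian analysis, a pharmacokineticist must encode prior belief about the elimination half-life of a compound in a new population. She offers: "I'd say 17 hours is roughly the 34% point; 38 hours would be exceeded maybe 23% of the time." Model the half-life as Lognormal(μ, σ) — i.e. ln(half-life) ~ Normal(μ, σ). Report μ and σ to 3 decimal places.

If T ~ Lognormal(μ,σ) then ln T ~ Normal(μ,σ), so the p-quantile of ln T is μ + z_p·σ.
ln(17) = 2.833 and ln(38) = 3.638; z_{0.34} = -0.4125, z_{0.77} = 0.7388.
σ = (3.638 − 2.833)/(0.7388 − (-0.4125)) = 0.699.
μ = 2.833 − (-0.4125)·0.699 = 3.121.

μ ≈ 3.121, σ ≈ 0.699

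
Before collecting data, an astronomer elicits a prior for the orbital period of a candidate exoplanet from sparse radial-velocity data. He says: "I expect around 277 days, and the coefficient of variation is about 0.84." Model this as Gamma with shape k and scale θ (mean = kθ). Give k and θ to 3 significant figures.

For Gamma(k, scale θ): mean = kθ, variance = kθ², so CV = 1/√k.
CV = 0.84, hence k = 1/CV² = 1.42.
Then θ = mean/k = 277/1.42 = 195.

k ≈ 1.42, θ ≈ 195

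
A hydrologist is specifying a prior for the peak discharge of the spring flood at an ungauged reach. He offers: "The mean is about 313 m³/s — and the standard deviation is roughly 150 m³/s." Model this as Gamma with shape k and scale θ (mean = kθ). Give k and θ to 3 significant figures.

For Gamma(k, scale θ): mean = kθ, variance = kθ², so CV = 1/√k.
CV = SD/mean = 150/313 = 0.4792, hence k = 1/CV² = 4.35.
Then θ = mean/k = 313/4.35 = 71.9.

k ≈ 4.35, θ ≈ 71.9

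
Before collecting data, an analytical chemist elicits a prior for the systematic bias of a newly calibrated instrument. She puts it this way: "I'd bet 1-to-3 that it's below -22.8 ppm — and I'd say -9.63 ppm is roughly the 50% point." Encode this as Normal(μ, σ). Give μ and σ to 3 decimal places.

μ = -9.630, σ = 19.526

The p-quantile of Normal(μ,σ) is μ + z_p·σ, with z_{0.25} = -0.6745 and z_{0.5} = 0.
Eliminate σ: μ = (z₂·x₁ − z₁·x₂)/(z₂ − z₁) = (0·-22.8 − (-0.6745)·-9.63)/0.6745 = -9.630.
Then σ = (x₂ − x₁)/(z₂ − z₁) = (-9.63 − -22.8)/0.6745 = 19.526.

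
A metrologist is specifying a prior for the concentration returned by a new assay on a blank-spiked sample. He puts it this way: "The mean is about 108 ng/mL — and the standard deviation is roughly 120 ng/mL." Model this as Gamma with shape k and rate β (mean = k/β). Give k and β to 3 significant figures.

k ≈ 0.81, β ≈ 0.0075

For Gamma(k, rate β): mean = k/β, variance = k/β², so CV = 1/√k.
CV = SD/mean = 120/108 = 1.111, hence k = 1/CV² = 0.81.
Then β = k/mean = 0.81/108 = 0.0075.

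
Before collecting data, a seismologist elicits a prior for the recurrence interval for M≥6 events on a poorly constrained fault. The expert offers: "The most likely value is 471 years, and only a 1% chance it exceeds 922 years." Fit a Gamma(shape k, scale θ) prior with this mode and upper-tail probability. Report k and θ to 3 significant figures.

k ≈ 11.9, θ ≈ 43.1

Gamma(k,θ) with k>1 has mode (k−1)θ, so θ = 471/(k−1).
Need P(X < 922) = 0.99 with θ tied to k this way. Start at k = 2, θ = 471: P(X<922) ≈ 0.582.
Too low — raise k to concentrate. Iterating converges to k ≈ 11.9.
Then θ = 471/(11.9−1) ≈ 43.1.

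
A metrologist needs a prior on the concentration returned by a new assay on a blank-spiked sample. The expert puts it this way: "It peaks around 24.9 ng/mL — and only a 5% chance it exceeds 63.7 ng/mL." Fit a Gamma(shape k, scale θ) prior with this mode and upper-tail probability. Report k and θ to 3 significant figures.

Gamma(k,θ) with k>1 has mode (k−1)θ, so θ = 24.9/(k−1).
Need P(X < 63.7) = 0.95 with θ tied to k this way. Start at k = 2, θ = 24.9: P(X<63.7) ≈ 0.724.
Too low — raise k to concentrate. Iterating converges to k ≈ 4.07.
Then θ = 24.9/(4.07−1) ≈ 8.11.

k ≈ 4.07, θ ≈ 8.11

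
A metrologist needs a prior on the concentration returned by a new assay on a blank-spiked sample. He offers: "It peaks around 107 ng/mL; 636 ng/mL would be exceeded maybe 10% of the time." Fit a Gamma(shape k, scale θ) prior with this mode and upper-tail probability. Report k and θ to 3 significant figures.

k ≈ 1.54, θ ≈ 200

Gamma(k,θ) with k>1 has mode (k−1)θ, so θ = 107/(k−1).
Need P(X < 636) = 0.9 with θ tied to k this way. Start at k = 2, θ = 107: P(X<636) ≈ 0.982.
Too high — lower k to spread out. Iterating converges to k ≈ 1.54.
Then θ = 107/(1.54−1) ≈ 200.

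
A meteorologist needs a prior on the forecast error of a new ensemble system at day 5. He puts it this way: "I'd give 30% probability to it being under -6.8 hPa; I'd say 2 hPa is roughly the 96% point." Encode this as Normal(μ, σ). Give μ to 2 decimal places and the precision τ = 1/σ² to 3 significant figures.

μ = -4.77, τ = 0.0668

For Normal(μ,σ), the p-quantile is μ + z_p·σ. Here z_{0.3} = -0.5244, z_{0.96} = 1.751.
So -6.8 = μ − 0.5244σ and 2 = μ + 1.751σ.
Subtracting: σ = (2 − -6.8)/(1.751 − (-0.5244)) = 3.87.
Then μ = -6.8 − (-0.5244)·3.87 = -4.77.
Precision τ = 1/σ² = 1/3.868² = 0.0668.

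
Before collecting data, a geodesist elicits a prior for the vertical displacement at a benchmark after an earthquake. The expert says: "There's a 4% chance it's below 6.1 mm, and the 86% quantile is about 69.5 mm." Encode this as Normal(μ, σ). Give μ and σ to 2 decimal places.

The p-quantile of Normal(μ,σ) is μ + z_p·σ, with z_{0.04} = -1.751 and z_{0.86} = 1.08.
Eliminate σ: μ = (z₂·x₁ − z₁·x₂)/(z₂ − z₁) = (1.08·6.1 − (-1.751)·69.5)/2.831 = 45.31.
Then σ = (x₂ − x₁)/(z₂ − z₁) = (69.5 − 6.1)/2.831 = 22.39.

μ = 45.31, σ = 22.39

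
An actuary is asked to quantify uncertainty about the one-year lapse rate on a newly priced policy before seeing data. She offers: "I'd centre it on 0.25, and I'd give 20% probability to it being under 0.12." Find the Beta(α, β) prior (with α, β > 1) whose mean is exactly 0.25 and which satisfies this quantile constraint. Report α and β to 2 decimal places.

With mean 0.25 fixed, write α = 0.25s, β = 0.75s where s = α+β.
Need P(θ < 0.12) = 0.2 under Beta(0.25s, 0.75s). Normal approximation: (q−m)/√(m(1−m)/s) ≈ z_{0.2} = -0.842, so s ≈ 0.25·0.75·(-0.842)²/(0.12−0.25)² = 7.9.
At s = 7.9: P(θ<0.12) ≈ 0.204. Adjusting to match 0.2 gives s ≈ 8.06.
So α = 0.25·8.06 ≈ 2.01, β = 0.75·8.06 ≈ 6.04.

α ≈ 2.01, β ≈ 6.04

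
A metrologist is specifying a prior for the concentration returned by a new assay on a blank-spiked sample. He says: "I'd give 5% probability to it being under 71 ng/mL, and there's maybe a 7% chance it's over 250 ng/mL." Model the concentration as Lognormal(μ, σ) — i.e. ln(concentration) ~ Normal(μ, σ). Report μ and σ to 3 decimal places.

If T ~ Lognormal(μ,σ) then ln T ~ Normal(μ,σ), so the p-quantile of ln T is μ + z_p·σ.
ln(71) = 4.263 and ln(250) = 5.521; z_{0.05} = -1.645, z_{0.93} = 1.476.
σ = (5.521 − 4.263)/(1.476 − (-1.645)) = 0.403.
μ = 4.263 − (-1.645)·0.403 = 4.926.

μ ≈ 4.926, σ ≈ 0.403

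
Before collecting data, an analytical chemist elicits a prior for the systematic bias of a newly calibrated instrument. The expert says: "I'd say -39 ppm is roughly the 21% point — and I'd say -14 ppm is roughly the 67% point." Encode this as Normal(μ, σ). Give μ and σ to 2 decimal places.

For Normal(μ,σ), the p-quantile is μ + z_p·σ. Here z_{0.21} = -0.8064, z_{0.67} = 0.4399.
So -39 = μ − 0.8064σ and -14 = μ + 0.4399σ.
Subtracting: σ = (-14 − -39)/(0.4399 − (-0.8064)) = 20.06.
Then μ = -39 − (-0.8064)·20.06 = -22.82.

μ = -22.82, σ = 20.06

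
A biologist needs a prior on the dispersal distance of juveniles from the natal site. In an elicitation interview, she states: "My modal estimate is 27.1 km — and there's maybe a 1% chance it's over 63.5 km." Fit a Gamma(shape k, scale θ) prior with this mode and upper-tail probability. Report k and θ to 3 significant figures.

Gamma(k,θ) with k>1 has mode (k−1)θ, so θ = 27.1/(k−1).
Need P(X < 63.5) = 0.99 with θ tied to k this way. Start at k = 2, θ = 27.1: P(X<63.5) ≈ 0.679.
Too low — raise k to concentrate. Iterating converges to k ≈ 7.56.
Then θ = 27.1/(7.56−1) ≈ 4.13.

k ≈ 7.56, θ ≈ 4.13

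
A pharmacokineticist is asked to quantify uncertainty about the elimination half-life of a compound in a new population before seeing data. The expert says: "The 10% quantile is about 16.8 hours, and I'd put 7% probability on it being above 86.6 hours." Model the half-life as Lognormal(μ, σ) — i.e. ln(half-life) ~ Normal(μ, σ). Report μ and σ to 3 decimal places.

If T ~ Lognormal(μ,σ) then ln T ~ Normal(μ,σ), so the p-quantile of ln T is μ + z_p·σ.
ln(16.8) = 2.821 and ln(86.6) = 4.461; z_{0.1} = -1.282, z_{0.93} = 1.476.
σ = (4.461 − 2.821)/(1.476 − (-1.282)) = 0.595.
μ = 2.821 − (-1.282)·0.595 = 3.584.

μ ≈ 3.584, σ ≈ 0.595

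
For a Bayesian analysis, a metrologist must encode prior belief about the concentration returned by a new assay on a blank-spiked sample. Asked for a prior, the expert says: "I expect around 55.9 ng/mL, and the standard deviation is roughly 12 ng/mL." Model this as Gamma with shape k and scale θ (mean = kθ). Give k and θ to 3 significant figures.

For Gamma(k, scale θ): mean = kθ, variance = kθ², so CV = 1/√k.
CV = SD/mean = 12/55.9 = 0.2147, hence k = 1/CV² = 21.7.
Then θ = mean/k = 55.9/21.7 = 2.58.

k ≈ 21.7, θ ≈ 2.58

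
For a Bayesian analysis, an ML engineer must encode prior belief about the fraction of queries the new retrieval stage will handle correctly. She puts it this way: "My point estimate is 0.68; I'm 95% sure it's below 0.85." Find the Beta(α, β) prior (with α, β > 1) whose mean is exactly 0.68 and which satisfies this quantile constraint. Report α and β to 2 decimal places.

With mean 0.68 fixed, write α = 0.68s, β = 0.32s where s = α+β.
Need P(θ < 0.85) = 0.95 under Beta(0.68s, 0.32s). Normal approximation: (q−m)/√(m(1−m)/s) ≈ z_{0.95} = 1.64, so s ≈ 0.68·0.32·(1.64)²/(0.85−0.68)² = 20.4.
At s = 20.4: P(θ<0.85) ≈ 0.967. Adjusting to match 0.95 gives s ≈ 16.59.
So α = 0.68·16.59 ≈ 11.28, β = 0.32·16.59 ≈ 5.31.

α ≈ 11.28, β ≈ 5.31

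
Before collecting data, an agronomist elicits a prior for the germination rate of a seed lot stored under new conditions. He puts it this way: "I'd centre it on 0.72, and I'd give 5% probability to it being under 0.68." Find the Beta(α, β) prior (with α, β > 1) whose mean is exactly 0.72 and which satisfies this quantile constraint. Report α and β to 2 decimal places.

α ≈ 253.63, β ≈ 98.63

With mean 0.72 fixed, write α = 0.72s, β = 0.28s where s = α+β.
Need P(θ < 0.68) = 0.05 under Beta(0.72s, 0.28s). Normal approximation: (q−m)/√(m(1−m)/s) ≈ z_{0.05} = -1.64, so s ≈ 0.72·0.28·(-1.64)²/(0.68−0.72)² = 340.9.
At s = 340.9: P(θ<0.68) ≈ 0.053. Adjusting to match 0.05 gives s ≈ 352.27.
So α = 0.72·352.27 ≈ 253.63, β = 0.28·352.27 ≈ 98.63.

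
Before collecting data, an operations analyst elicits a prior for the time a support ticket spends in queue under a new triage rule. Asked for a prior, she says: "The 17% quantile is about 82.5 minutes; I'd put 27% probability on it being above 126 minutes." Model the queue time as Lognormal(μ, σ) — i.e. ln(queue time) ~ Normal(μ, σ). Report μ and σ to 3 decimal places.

μ ≈ 4.671, σ ≈ 0.270

If T ~ Lognormal(μ,σ) then ln T ~ Normal(μ,σ), so the p-quantile of ln T is μ + z_p·σ.
ln(82.5) = 4.413 and ln(126) = 4.836; z_{0.17} = -0.9542, z_{0.73} = 0.6128.
σ = (4.836 − 4.413)/(0.6128 − (-0.9542)) = 0.270.
μ = 4.413 − (-0.9542)·0.270 = 4.671.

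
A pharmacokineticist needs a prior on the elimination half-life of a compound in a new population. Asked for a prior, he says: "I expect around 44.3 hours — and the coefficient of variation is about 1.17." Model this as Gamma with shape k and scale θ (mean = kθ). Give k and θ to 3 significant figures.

k ≈ 0.731, θ ≈ 60.6

For Gamma(k, scale θ): mean = kθ, variance = kθ², so CV = 1/√k.
CV = 1.17, hence k = 1/CV² = 0.731.
Then θ = mean/k = 44.3/0.731 = 60.6.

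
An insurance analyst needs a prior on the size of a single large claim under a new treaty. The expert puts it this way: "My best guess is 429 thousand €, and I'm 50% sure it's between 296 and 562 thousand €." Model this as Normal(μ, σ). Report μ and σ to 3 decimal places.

A symmetric 50% interval runs μ ± z·σ with z = 0.6745.
Half-width = 133, so σ = 133/0.6745 = 197.186.
μ is the stated best guess, 429.000.

μ = 429.000, σ = 197.186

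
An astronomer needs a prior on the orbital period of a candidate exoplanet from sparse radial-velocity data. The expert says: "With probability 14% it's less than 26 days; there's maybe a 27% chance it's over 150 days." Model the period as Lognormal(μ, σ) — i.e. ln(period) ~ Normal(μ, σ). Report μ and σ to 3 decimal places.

If T ~ Lognormal(μ,σ) then ln T ~ Normal(μ,σ), so the p-quantile of ln T is μ + z_p·σ.
ln(26) = 3.258 and ln(150) = 5.011; z_{0.14} = -1.08, z_{0.73} = 0.6128.
σ = (5.011 − 3.258)/(0.6128 − (-1.08)) = 1.035.
μ = 3.258 − (-1.08)·1.035 = 4.376.

μ ≈ 4.376, σ ≈ 1.035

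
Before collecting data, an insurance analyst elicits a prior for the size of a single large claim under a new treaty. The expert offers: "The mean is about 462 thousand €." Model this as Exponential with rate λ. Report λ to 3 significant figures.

Exponential mean = 1/λ, so λ = 1/462.0 = 0.00216.

λ ≈ 0.00216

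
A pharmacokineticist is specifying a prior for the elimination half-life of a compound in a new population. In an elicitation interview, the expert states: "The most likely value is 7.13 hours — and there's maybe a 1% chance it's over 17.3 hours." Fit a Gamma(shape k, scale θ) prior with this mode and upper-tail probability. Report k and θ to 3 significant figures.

Gamma(k,θ) with k>1 has mode (k−1)θ, so θ = 7.13/(k−1).
Need P(X < 17.3) = 0.99 with θ tied to k this way. Start at k = 2, θ = 7.13: P(X<17.3) ≈ 0.697.
Too low — raise k to concentrate. Iterating converges to k ≈ 7.01.
Then θ = 7.13/(7.01−1) ≈ 1.19.

k ≈ 7.01, θ ≈ 1.19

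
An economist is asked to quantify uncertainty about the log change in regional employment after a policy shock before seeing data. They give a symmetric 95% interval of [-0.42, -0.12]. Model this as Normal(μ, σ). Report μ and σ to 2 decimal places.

A symmetric 95% interval runs μ ± z·σ with z = 1.96.
Half-width = 0.15, so σ = 0.15/1.96 = 0.08.
μ is the interval midpoint, -0.27.

μ = -0.27, σ = 0.08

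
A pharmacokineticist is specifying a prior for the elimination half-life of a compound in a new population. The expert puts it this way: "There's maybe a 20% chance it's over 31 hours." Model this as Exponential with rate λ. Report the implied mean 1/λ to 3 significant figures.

mean ≈ 19.3 hours

P(T > 31.0) = e^(−λ·31.0) = 0.2, so λ = −ln(0.2)/31.0 = 0.0519.
Mean = 1/λ = 19.3 hours.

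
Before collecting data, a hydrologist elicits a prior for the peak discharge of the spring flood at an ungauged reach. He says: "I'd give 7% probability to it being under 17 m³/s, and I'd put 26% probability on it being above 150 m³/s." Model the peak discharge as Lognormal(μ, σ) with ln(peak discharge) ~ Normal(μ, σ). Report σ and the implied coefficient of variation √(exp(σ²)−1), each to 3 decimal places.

σ ≈ 1.028, CV ≈ 1.369

If T ~ Lognormal(μ,σ) then ln T ~ Normal(μ,σ), so the p-quantile of ln T is μ + z_p·σ.
ln(17) = 2.833 and ln(150) = 5.011; z_{0.07} = -1.476, z_{0.74} = 0.6433.
σ = (5.011 − 2.833)/(0.6433 − (-1.476)) = 1.028.
μ = 2.833 − (-1.476)·1.028 = 4.350.
CV = √(exp(σ²)−1) = √(exp(1.0558)−1) = 1.369.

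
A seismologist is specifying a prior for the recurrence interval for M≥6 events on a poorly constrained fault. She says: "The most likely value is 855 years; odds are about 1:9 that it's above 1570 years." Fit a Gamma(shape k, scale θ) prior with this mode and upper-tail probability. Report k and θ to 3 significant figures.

k ≈ 6.16, θ ≈ 166

Gamma(k,θ) with k>1 has mode (k−1)θ, so θ = 855/(k−1).
Need P(X < 1570) = 0.9 with θ tied to k this way. Start at k = 2, θ = 855: P(X<1570) ≈ 0.548.
Too low — raise k to concentrate. Iterating converges to k ≈ 6.16.
Then θ = 855/(6.16−1) ≈ 166.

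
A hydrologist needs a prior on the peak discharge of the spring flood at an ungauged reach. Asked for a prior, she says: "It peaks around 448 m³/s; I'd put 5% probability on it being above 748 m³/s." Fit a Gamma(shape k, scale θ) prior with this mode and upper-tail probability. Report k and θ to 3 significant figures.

Gamma(k,θ) with k>1 has mode (k−1)θ, so θ = 448/(k−1).
Need P(X < 748) = 0.95 with θ tied to k this way. Start at k = 2, θ = 448: P(X<748) ≈ 0.497.
Too low — raise k to concentrate. Iterating converges to k ≈ 11.6.
Then θ = 448/(11.6−1) ≈ 42.1.

k ≈ 11.6, θ ≈ 42.1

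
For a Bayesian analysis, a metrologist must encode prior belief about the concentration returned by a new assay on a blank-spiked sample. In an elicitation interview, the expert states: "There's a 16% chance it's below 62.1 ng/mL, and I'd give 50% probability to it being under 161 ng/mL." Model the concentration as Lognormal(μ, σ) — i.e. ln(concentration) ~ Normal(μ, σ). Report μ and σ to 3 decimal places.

μ ≈ 5.081, σ ≈ 0.958

If T ~ Lognormal(μ,σ) then ln T ~ Normal(μ,σ), so the p-quantile of ln T is μ + z_p·σ.
ln(62.1) = 4.129 and ln(161) = 5.081; z_{0.16} = -0.9945, z_{0.5} = 0.
σ = (5.081 − 4.129)/(0 − (-0.9945)) = 0.958.
μ = 4.129 − (-0.9945)·0.958 = 5.081.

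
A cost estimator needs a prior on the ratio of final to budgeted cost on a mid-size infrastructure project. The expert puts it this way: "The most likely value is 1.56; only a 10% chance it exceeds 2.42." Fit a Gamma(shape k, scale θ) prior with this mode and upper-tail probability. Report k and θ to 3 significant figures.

Gamma(k,θ) with k>1 has mode (k−1)θ, so θ = 1.56/(k−1).
Need P(X < 2.42) = 0.9 with θ tied to k this way. Start at k = 2, θ = 1.56: P(X<2.42) ≈ 0.459.
Too low — raise k to concentrate. Iterating converges to k ≈ 10.7.
Then θ = 1.56/(10.7−1) ≈ 0.161.

k ≈ 10.7, θ ≈ 0.161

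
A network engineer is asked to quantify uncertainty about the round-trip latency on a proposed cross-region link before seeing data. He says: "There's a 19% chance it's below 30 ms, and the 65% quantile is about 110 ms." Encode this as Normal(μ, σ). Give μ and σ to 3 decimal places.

The p-quantile of Normal(μ,σ) is μ + z_p·σ, with z_{0.19} = -0.8779 and z_{0.65} = 0.3853.
Eliminate σ: μ = (z₂·x₁ − z₁·x₂)/(z₂ − z₁) = (0.3853·30 − (-0.8779)·110)/1.263 = 85.598.
Then σ = (x₂ − x₁)/(z₂ − z₁) = (110 − 30)/1.263 = 63.330.

μ = 85.598, σ = 63.330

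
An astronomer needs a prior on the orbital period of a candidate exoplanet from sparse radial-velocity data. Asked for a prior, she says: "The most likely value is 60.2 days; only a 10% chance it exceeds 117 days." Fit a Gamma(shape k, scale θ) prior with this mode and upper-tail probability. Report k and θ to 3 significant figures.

k ≈ 5.34, θ ≈ 13.9

Gamma(k,θ) with k>1 has mode (k−1)θ, so θ = 60.2/(k−1).
Need P(X < 117) = 0.9 with θ tied to k this way. Start at k = 2, θ = 60.2: P(X<117) ≈ 0.578.
Too low — raise k to concentrate. Iterating converges to k ≈ 5.34.
Then θ = 60.2/(5.34−1) ≈ 13.9.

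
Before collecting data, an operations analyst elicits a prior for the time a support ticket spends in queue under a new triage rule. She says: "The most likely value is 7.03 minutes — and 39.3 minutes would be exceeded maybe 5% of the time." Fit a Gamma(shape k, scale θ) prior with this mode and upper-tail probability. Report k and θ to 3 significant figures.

Gamma(k,θ) with k>1 has mode (k−1)θ, so θ = 7.03/(k−1).
Need P(X < 39.3) = 0.95 with θ tied to k this way. Start at k = 2, θ = 7.03: P(X<39.3) ≈ 0.975.
Too high — lower k to spread out. Iterating converges to k ≈ 1.79.
Then θ = 7.03/(1.79−1) ≈ 8.95.

k ≈ 1.79, θ ≈ 8.95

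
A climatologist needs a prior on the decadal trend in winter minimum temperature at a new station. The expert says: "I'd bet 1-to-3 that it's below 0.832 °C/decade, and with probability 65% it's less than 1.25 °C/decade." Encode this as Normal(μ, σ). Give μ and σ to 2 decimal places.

For Normal(μ,σ), the p-quantile is μ + z_p·σ. Here z_{0.25} = -0.6745, z_{0.65} = 0.3853.
So 0.832 = μ − 0.6745σ and 1.25 = μ + 0.3853σ.
Subtracting: σ = (1.25 − 0.832)/(0.3853 − (-0.6745)) = 0.39.
Then μ = 0.832 − (-0.6745)·0.39 = 1.10.

μ = 1.10, σ = 0.39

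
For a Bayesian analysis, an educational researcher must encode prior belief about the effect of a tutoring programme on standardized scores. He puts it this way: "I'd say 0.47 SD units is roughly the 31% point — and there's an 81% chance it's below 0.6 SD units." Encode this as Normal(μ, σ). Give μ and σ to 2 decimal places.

For Normal(μ,σ), the p-quantile is μ + z_p·σ. Here z_{0.31} = -0.4959, z_{0.81} = 0.8779.
So 0.47 = μ − 0.4959σ and 0.6 = μ + 0.8779σ.
Subtracting: σ = (0.6 − 0.47)/(0.8779 − (-0.4959)) = 0.09.
Then μ = 0.47 − (-0.4959)·0.09 = 0.52.

μ = 0.52, σ = 0.09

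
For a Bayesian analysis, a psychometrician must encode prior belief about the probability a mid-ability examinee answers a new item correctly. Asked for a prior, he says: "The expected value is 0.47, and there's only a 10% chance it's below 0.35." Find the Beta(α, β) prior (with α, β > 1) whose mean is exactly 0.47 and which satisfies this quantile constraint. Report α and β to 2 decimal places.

α ≈ 13.09, β ≈ 14.76

With mean 0.47 fixed, write α = 0.47s, β = 0.53s where s = α+β.
Need P(θ < 0.35) = 0.1 under Beta(0.47s, 0.53s). Normal approximation: (q−m)/√(m(1−m)/s) ≈ z_{0.1} = -1.28, so s ≈ 0.47·0.53·(-1.28)²/(0.35−0.47)² = 28.4.
At s = 28.4: P(θ<0.35) ≈ 0.098. Adjusting to match 0.1 gives s ≈ 27.84.
So α = 0.47·27.84 ≈ 13.09, β = 0.53·27.84 ≈ 14.76.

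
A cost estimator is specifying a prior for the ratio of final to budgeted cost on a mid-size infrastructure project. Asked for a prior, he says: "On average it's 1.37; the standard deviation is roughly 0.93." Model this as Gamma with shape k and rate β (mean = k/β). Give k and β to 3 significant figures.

k ≈ 2.17, β ≈ 1.58

For Gamma(k, rate β): mean = k/β, variance = k/β², so CV = 1/√k.
CV = SD/mean = 0.93/1.37 = 0.6788, hence k = 1/CV² = 2.17.
Then β = k/mean = 2.17/1.37 = 1.58.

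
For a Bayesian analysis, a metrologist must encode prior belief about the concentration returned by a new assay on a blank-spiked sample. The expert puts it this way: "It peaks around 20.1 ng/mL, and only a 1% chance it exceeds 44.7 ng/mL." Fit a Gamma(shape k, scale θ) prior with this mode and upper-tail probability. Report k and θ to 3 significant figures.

k ≈ 8.53, θ ≈ 2.67

Gamma(k,θ) with k>1 has mode (k−1)θ, so θ = 20.1/(k−1).
Need P(X < 44.7) = 0.99 with θ tied to k this way. Start at k = 2, θ = 20.1: P(X<44.7) ≈ 0.651.
Too low — raise k to concentrate. Iterating converges to k ≈ 8.53.
Then θ = 20.1/(8.53−1) ≈ 2.67.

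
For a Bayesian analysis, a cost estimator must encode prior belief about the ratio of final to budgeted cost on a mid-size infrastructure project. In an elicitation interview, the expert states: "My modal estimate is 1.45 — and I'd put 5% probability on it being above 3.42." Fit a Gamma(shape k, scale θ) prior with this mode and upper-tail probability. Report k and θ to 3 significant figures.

Gamma(k,θ) with k>1 has mode (k−1)θ, so θ = 1.45/(k−1).
Need P(X < 3.42) = 0.95 with θ tied to k this way. Start at k = 2, θ = 1.45: P(X<3.42) ≈ 0.682.
Too low — raise k to concentrate. Iterating converges to k ≈ 4.71.
Then θ = 1.45/(4.71−1) ≈ 0.391.

k ≈ 4.71, θ ≈ 0.391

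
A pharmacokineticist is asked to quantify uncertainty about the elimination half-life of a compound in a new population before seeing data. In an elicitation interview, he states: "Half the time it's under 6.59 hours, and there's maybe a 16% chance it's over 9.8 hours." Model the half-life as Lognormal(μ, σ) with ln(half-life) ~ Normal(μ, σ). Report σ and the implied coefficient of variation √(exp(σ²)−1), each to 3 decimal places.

σ ≈ 0.399, CV ≈ 0.415

If T ~ Lognormal(μ,σ) then ln T ~ Normal(μ,σ), so the p-quantile of ln T is μ + z_p·σ.
ln(6.59) = 1.886 and ln(9.8) = 2.282; z_{0.5} = 0, z_{0.84} = 0.9945.
σ = (2.282 − 1.886)/(0.9945 − (0)) = 0.399.
μ = 1.886 − (0)·0.399 = 1.886.
CV = √(exp(σ²)−1) = √(exp(0.1592)−1) = 0.415.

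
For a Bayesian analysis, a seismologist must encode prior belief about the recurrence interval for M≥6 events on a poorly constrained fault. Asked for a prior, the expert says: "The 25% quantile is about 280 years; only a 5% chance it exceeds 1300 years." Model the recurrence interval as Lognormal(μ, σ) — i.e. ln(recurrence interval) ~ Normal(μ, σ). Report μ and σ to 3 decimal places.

μ ≈ 6.081, σ ≈ 0.662

If T ~ Lognormal(μ,σ) then ln T ~ Normal(μ,σ), so the p-quantile of ln T is μ + z_p·σ.
ln(280) = 5.635 and ln(1300) = 7.17; z_{0.25} = -0.6745, z_{0.95} = 1.645.
σ = (7.17 − 5.635)/(1.645 − (-0.6745)) = 0.662.
μ = 5.635 − (-0.6745)·0.662 = 6.081.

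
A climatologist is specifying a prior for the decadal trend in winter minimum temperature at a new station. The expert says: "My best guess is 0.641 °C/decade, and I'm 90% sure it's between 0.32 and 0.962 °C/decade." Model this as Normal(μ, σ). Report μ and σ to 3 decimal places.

A symmetric 90% interval runs μ ± z·σ with z = 1.645.
Half-width = 0.321, so σ = 0.321/1.645 = 0.195.
μ is the stated best guess, 0.641.

μ = 0.641, σ = 0.195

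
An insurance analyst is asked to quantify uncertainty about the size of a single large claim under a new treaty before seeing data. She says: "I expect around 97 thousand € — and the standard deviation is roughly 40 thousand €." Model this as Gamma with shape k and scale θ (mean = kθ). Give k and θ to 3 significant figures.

k ≈ 5.88, θ ≈ 16.5

For Gamma(k, scale θ): mean = kθ, variance = kθ², so CV = 1/√k.
CV = SD/mean = 40/97 = 0.4124, hence k = 1/CV² = 5.88.
Then θ = mean/k = 97/5.88 = 16.5.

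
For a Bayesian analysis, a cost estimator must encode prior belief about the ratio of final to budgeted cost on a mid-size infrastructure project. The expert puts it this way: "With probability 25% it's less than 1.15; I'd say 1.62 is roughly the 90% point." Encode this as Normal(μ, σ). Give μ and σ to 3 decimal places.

μ = 1.312, σ = 0.240

For Normal(μ,σ), the p-quantile is μ + z_p·σ. Here z_{0.25} = -0.6745, z_{0.9} = 1.282.
So 1.15 = μ − 0.6745σ and 1.62 = μ + 1.282σ.
Subtracting: σ = (1.62 − 1.15)/(1.282 − (-0.6745)) = 0.240.
Then μ = 1.15 − (-0.6745)·0.240 = 1.312.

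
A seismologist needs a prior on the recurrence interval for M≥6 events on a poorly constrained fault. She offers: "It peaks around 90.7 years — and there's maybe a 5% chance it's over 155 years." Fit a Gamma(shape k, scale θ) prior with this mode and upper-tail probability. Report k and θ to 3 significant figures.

k ≈ 10.7, θ ≈ 9.33

Gamma(k,θ) with k>1 has mode (k−1)θ, so θ = 90.7/(k−1).
Need P(X < 155) = 0.95 with θ tied to k this way. Start at k = 2, θ = 90.7: P(X<155) ≈ 0.510.
Too low — raise k to concentrate. Iterating converges to k ≈ 10.7.
Then θ = 90.7/(10.7−1) ≈ 9.33.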